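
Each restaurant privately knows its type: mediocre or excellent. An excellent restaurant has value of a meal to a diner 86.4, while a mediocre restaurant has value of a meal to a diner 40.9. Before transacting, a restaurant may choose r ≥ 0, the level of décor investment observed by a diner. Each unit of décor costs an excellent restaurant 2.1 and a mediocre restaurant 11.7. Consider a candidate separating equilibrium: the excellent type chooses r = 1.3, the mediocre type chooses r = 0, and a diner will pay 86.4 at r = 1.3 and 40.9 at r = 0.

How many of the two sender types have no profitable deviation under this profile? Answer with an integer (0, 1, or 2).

Mediocre type: stay at 0 → 40.9; mimic → 86.4 − 11.7 × 1.3 = 71.19. IC fails (40.9 < 71.19).
Excellent type: signal → 86.4 − 2.1 × 1.3 = 83.67; deviate to 0 → 40.9. IC holds (83.67 ≥ 40.9).
1 of 2 constraints hold, so this profile is not an equilibrium.

1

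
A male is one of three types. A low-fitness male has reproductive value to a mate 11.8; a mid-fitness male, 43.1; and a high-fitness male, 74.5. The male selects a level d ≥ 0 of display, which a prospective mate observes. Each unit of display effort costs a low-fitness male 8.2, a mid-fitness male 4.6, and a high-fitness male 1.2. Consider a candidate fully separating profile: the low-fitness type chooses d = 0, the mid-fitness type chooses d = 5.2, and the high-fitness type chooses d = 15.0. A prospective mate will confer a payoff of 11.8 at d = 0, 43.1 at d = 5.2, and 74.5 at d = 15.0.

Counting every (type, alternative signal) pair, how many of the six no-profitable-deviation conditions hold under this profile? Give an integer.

6

Mid-fitness (own payoff 43.1 − 4.6×5.2 = 19.18): to d=0 gives 11.8 → no gain ✓; to d=15.0 gives 74.5 − 4.6×15.0 = 5.5 → no gain ✓.
High-fitness (own payoff 74.5 − 1.2×15.0 = 56.5): to d=0 gives 11.8 → no gain ✓; to d=5.2 gives 43.1 − 1.2×5.2 = 36.86 → no gain ✓.
Low-fitness (own payoff 11.8): to d=5.2 gives 43.1 − 8.2×5.2 = 0.46 → no gain ✓; to d=15.0 gives 74.5 − 8.2×15.0 = -48.5 → no gain ✓.
6 of the 6 constraints hold; this profile is a separating equilibrium.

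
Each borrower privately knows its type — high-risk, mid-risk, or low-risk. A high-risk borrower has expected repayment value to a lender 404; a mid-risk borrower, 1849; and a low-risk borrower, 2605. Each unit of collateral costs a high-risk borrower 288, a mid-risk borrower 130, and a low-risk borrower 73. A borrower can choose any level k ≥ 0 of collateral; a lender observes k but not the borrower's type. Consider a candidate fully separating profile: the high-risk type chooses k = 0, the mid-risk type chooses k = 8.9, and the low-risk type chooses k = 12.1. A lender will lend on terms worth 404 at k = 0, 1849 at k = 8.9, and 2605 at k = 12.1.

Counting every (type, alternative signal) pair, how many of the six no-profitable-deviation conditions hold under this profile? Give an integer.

High-risk (own payoff 404): to k=8.9 gives 1849 − 288×8.9 = -714.2 → no gain ✓; to k=12.1 gives 2605 − 288×12.1 = -879.8 → no gain ✓.
Low-risk (own payoff 2605 − 73×12.1 = 1721.7): to k=0 gives 404 → no gain ✓; to k=8.9 gives 1849 − 73×8.9 = 1199.3 → no gain ✓.
Mid-risk (own payoff 1849 − 130×8.9 = 692): to k=0 gives 404 → no gain ✓; to k=12.1 gives 2605 − 130×12.1 = 1032 → profitable ✗.
5 of the 6 constraints hold; not an equilibrium.

5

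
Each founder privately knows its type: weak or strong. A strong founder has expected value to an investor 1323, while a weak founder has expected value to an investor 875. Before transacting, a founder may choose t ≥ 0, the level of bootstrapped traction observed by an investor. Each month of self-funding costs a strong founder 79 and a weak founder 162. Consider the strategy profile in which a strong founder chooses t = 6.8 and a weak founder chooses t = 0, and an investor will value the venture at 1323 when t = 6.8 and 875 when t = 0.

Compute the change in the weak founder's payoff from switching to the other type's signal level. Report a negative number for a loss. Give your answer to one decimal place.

Playing t = 0 the weak founder receives 875.
Deviating to t = 6.8 brings payment 1323 at cost 162 × 6.8 = 1101.6, netting 221.4.
Gain from deviating: 221.4 − 875 = -653.6.
The gain is negative, so the weak type's incentive-compatibility constraint is satisfied.

-653.6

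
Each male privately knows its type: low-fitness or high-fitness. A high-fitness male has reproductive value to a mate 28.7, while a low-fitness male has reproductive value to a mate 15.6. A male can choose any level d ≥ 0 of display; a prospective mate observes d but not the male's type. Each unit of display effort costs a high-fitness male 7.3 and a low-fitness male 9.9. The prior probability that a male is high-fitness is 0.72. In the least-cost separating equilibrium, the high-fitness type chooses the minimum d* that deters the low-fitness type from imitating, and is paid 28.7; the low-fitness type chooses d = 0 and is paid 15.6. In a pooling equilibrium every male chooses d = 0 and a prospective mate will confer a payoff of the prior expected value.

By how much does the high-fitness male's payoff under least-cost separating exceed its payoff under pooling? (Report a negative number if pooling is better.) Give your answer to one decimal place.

-6.0

Least-cost separating signal: d* solves 15.6 = 28.7 − 9.9·d*, so d* = (28.7 − 15.6)/9.9 ≈ 1.3232.
High-fitness type's separating payoff: 28.7 − 7.3 × d* = 28.7 − 7.3 × (28.7 − 15.6)/9.9 = 28.7 − 95.63/9.9 ≈ 19.040.
Pooling payoff: 0.72 × 28.7 + 0.28 × 15.6 = 25.032.
Difference: 19.040 − 25.032 = -5.992, i.e. -6.0 to one decimal place.
The high-fitness type would prefer the pooling outcome.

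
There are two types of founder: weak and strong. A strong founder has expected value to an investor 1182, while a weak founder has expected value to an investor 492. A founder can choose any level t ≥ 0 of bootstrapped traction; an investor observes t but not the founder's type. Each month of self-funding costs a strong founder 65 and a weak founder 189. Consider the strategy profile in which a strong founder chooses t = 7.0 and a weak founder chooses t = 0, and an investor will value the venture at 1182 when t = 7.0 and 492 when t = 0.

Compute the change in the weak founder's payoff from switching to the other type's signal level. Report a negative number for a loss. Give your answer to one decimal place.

Playing t = 0 the weak founder receives 492.
Deviating to t = 7.0 brings payment 1182 at cost 189 × 7.0 = 1323, netting -141.
Gain from deviating: -141 − 492 = -633.0.
The gain is negative, so the weak type's incentive-compatibility constraint is satisfied.

-633.0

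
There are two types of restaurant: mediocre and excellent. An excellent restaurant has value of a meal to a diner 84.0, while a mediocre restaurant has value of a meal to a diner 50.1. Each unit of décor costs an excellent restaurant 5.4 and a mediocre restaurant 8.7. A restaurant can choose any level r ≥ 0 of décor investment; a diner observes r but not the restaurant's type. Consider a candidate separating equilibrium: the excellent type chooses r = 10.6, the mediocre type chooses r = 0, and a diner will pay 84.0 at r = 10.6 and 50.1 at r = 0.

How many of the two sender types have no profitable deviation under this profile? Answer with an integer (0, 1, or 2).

Excellent type: signal → 84.0 − 5.4 × 10.6 = 26.76; deviate to 0 → 50.1. IC fails (26.76 < 50.1).
Mediocre type: stay at 0 → 50.1; mimic → 84.0 − 8.7 × 10.6 = -8.22. IC holds (50.1 ≥ -8.22).
1 of 2 constraints hold, so this profile is not an equilibrium.

1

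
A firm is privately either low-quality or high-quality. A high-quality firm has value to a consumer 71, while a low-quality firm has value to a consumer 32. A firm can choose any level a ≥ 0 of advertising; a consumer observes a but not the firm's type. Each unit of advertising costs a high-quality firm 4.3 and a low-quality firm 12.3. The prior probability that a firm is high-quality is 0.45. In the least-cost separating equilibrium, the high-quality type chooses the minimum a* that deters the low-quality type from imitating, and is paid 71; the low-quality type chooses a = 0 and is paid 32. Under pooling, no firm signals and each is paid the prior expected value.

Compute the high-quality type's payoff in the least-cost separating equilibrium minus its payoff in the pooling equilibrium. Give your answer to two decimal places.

7.82

Least-cost separating signal: a* solves 32 = 71 − 12.3·a*, so a* = (71 − 32)/12.3 ≈ 3.1707.
High-quality type's separating payoff: 71 − 4.3 × a* = 71 − 4.3 × (71 − 32)/12.3 = 71 − 167.7/12.3 ≈ 57.3659.
Pooling payoff: 0.45 × 71 + 0.55 × 32 = 49.55.
Difference: 57.3659 − 49.55 = 7.8159, i.e. 7.82 to two decimal places.
The high-quality type prefers to separate.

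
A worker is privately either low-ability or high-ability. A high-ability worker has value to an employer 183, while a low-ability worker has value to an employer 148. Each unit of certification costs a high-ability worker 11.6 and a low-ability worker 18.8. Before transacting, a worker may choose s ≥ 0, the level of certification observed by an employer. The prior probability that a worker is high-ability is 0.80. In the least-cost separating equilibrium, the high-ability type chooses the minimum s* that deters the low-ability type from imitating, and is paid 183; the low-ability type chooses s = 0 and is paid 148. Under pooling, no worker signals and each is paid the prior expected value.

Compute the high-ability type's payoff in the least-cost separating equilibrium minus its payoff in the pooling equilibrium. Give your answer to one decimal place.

-14.6

Least-cost separating signal: s* solves 148 = 183 − 18.8·s*, so s* = (183 − 148)/18.8 ≈ 1.8617.
High-ability type's separating payoff: 183 − 11.6 × s* = 183 − 11.6 × (183 − 148)/18.8 = 183 − 406/18.8 ≈ 161.404.
Pooling payoff: 0.80 × 183 + 0.20 × 148 = 176.
Difference: 161.404 − 176 = -14.596, i.e. -14.6 to one decimal place.
The high-ability type would prefer the pooling outcome.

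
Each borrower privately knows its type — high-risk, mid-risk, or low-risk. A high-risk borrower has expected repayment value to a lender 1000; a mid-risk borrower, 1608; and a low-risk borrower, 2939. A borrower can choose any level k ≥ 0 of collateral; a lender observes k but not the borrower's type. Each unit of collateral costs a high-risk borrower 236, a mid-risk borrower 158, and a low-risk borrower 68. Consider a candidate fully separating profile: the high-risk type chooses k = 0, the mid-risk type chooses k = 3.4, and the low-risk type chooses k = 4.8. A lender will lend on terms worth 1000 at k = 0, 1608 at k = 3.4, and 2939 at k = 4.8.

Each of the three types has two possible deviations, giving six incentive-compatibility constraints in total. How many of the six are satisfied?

4

Mid-risk (own payoff 1608 − 158×3.4 = 1070.8): to k=0 gives 1000 → no gain ✓; to k=4.8 gives 2939 − 158×4.8 = 2180.6 → profitable ✗.
Low-risk (own payoff 2939 − 68×4.8 = 2612.6): to k=0 gives 1000 → no gain ✓; to k=3.4 gives 1608 − 68×3.4 = 1376.8 → no gain ✓.
High-risk (own payoff 1000): to k=3.4 gives 1608 − 236×3.4 = 805.6 → no gain ✓; to k=4.8 gives 2939 − 236×4.8 = 1806.2 → profitable ✗.
4 of the 6 constraints hold; not an equilibrium.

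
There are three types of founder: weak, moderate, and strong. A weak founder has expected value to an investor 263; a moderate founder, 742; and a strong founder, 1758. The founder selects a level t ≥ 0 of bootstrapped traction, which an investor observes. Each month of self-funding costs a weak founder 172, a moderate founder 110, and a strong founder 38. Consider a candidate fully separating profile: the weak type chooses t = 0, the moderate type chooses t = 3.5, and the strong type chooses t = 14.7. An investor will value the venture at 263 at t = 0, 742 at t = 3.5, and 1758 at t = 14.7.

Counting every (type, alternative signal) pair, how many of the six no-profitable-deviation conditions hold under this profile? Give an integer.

6

Strong (own payoff 1758 − 38×14.7 = 1199.4): to t=0 gives 263 → no gain ✓; to t=3.5 gives 742 − 38×3.5 = 609 → no gain ✓.
Weak (own payoff 263): to t=3.5 gives 742 − 172×3.5 = 140 → no gain ✓; to t=14.7 gives 1758 − 172×14.7 = -770.4 → no gain ✓.
Moderate (own payoff 742 − 110×3.5 = 357): to t=0 gives 263 → no gain ✓; to t=14.7 gives 1758 − 110×14.7 = 141 → no gain ✓.
6 of the 6 constraints hold; this profile is a separating equilibrium.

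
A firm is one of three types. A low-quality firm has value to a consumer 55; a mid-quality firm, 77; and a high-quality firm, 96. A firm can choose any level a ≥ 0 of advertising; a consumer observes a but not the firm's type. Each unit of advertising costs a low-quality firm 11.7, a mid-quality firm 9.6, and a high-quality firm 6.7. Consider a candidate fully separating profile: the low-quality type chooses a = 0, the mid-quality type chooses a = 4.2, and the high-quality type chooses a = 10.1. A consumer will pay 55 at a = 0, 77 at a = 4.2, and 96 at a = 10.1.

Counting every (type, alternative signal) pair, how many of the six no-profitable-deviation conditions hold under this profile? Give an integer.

3

Low-quality (own payoff 55): to a=4.2 gives 77 − 11.7×4.2 = 27.86 → no gain ✓; to a=10.1 gives 96 − 11.7×10.1 = -22.17 → no gain ✓.
High-quality (own payoff 96 − 6.7×10.1 = 28.33): to a=0 gives 55 → profitable ✗; to a=4.2 gives 77 − 6.7×4.2 = 48.86 → profitable ✗.
Mid-quality (own payoff 77 − 9.6×4.2 = 36.68): to a=0 gives 55 → profitable ✗; to a=10.1 gives 96 − 9.6×10.1 = -0.96 → no gain ✓.
3 of the 6 constraints hold; not an equilibrium.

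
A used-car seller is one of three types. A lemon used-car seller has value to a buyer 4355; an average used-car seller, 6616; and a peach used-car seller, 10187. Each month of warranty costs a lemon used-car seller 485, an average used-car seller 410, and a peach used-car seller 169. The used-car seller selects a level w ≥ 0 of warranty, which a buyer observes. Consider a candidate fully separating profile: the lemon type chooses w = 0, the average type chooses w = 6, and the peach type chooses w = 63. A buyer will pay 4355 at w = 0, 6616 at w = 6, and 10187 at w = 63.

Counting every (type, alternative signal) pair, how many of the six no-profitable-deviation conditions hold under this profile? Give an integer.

Average (own payoff 6616 − 410×6 = 4156): to w=0 gives 4355 → profitable ✗; to w=63 gives 10187 − 410×63 = -15643 → no gain ✓.
Lemon (own payoff 4355): to w=6 gives 6616 − 485×6 = 3706 → no gain ✓; to w=63 gives 10187 − 485×63 = -20368 → no gain ✓.
Peach (own payoff 10187 − 169×63 = -460): to w=0 gives 4355 → profitable ✗; to w=6 gives 6616 − 169×6 = 5602 → profitable ✗.
3 of the 6 constraints hold; not an equilibrium.

3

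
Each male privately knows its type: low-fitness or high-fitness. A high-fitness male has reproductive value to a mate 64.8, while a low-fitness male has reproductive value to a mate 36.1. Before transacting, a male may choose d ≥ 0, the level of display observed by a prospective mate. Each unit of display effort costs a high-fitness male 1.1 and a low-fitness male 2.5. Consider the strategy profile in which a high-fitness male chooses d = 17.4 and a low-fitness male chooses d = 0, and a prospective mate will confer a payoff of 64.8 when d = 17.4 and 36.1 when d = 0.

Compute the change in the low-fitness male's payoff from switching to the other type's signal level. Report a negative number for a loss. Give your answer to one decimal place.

-14.8

Playing d = 0 the low-fitness male receives 36.1.
Deviating to d = 17.4 brings payment 64.8 at cost 2.5 × 17.4 = 43.5, netting 21.3.
Gain from deviating: 21.3 − 36.1 = -14.8.
The gain is negative, so the low-fitness type's incentive-compatibility constraint is satisfied.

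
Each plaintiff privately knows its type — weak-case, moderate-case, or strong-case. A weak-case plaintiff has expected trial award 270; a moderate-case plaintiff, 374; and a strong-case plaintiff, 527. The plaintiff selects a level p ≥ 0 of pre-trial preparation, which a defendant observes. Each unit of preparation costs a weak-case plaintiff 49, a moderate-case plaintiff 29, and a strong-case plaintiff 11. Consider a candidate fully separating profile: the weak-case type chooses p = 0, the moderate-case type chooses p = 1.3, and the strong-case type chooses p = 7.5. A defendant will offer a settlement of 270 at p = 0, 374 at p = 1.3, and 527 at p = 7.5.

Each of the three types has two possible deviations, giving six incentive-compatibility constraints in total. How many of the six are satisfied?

Weak-case (own payoff 270): to p=1.3 gives 374 − 49×1.3 = 310.3 → profitable ✗; to p=7.5 gives 527 − 49×7.5 = 159.5 → no gain ✓.
Moderate-case (own payoff 374 − 29×1.3 = 336.3): to p=0 gives 270 → no gain ✓; to p=7.5 gives 527 − 29×7.5 = 309.5 → no gain ✓.
Strong-case (own payoff 527 − 11×7.5 = 444.5): to p=0 gives 270 → no gain ✓; to p=1.3 gives 374 − 11×1.3 = 359.7 → no gain ✓.
5 of the 6 constraints hold; not an equilibrium.

5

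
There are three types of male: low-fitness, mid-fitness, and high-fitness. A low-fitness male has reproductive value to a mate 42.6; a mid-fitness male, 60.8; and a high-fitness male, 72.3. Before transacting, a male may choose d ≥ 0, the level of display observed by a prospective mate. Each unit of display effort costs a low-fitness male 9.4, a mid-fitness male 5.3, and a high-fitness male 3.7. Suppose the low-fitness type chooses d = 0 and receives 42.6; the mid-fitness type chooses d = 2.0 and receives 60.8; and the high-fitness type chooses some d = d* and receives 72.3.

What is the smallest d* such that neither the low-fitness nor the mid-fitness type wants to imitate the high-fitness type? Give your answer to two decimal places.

Low-fitness type (on-path payoff 42.6) won't mimic when 42.6 ≥ 72.3 − 9.4·d*, i.e. d* ≥ 3.16.
Mid-fitness type (on-path payoff 60.8 − 5.3×2.0 = 50.2) won't mimic when 50.2 ≥ 72.3 − 5.3·d*, i.e. d* ≥ 4.17.
Both must hold, so d* = max(3.16, 4.17) = 4.17. The mid-fitness type's constraint binds.

4.17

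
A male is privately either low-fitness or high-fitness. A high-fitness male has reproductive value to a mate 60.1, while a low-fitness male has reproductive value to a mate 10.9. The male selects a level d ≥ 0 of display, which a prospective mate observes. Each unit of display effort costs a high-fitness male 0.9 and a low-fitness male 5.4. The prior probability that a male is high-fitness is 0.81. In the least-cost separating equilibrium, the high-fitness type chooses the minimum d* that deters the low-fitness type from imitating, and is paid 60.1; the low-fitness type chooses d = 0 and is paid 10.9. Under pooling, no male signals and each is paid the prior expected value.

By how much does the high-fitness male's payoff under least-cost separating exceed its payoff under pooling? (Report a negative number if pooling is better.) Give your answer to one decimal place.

1.1

Least-cost separating signal: d* solves 10.9 = 60.1 − 5.4·d*, so d* = (60.1 − 10.9)/5.4 ≈ 9.1111.
High-fitness type's separating payoff: 60.1 − 0.9 × d* = 60.1 − 0.9 × (60.1 − 10.9)/5.4 = 60.1 − 44.28/5.4 = 51.9.
Pooling payoff: 0.81 × 60.1 + 0.19 × 10.9 = 50.752.
Difference: 51.9 − 50.752 = 1.148, i.e. 1.1 to one decimal place.
The high-fitness type prefers to separate.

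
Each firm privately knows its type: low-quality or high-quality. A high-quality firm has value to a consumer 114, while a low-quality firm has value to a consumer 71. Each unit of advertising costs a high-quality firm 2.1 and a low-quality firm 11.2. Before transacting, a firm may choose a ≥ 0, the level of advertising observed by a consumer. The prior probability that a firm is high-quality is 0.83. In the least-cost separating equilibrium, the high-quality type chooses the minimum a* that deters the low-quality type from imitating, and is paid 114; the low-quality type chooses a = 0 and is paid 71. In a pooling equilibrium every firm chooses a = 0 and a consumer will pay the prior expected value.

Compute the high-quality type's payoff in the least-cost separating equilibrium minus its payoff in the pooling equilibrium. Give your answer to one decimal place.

Least-cost separating signal: a* solves 71 = 114 − 11.2·a*, so a* = (114 − 71)/11.2 ≈ 3.8393.
High-quality type's separating payoff: 114 − 2.1 × a* = 114 − 2.1 × (114 − 71)/11.2 = 114 − 90.3/11.2 ≈ 105.938.
Pooling payoff: 0.83 × 114 + 0.17 × 71 = 106.69.
Difference: 105.938 − 106.69 = -0.752, i.e. -0.8 to one decimal place.
The high-quality type would prefer the pooling outcome.

-0.8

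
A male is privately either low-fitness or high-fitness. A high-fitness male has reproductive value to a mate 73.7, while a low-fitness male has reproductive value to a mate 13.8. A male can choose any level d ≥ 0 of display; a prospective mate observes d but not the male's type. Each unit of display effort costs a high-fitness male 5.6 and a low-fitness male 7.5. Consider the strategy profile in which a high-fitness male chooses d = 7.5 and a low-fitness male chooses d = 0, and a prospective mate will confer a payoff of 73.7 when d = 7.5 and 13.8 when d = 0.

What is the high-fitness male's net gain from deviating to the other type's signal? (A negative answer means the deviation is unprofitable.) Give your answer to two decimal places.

Playing d = 7.5 the high-fitness male receives 73.7 − 5.6 × 7.5 = 31.7.
Deviating to d = 0 yields 13.8 instead.
Gain from deviating: 13.8 − 31.7 = -17.90.
The gain is negative, so the high-fitness type's incentive-compatibility constraint is satisfied.

-17.90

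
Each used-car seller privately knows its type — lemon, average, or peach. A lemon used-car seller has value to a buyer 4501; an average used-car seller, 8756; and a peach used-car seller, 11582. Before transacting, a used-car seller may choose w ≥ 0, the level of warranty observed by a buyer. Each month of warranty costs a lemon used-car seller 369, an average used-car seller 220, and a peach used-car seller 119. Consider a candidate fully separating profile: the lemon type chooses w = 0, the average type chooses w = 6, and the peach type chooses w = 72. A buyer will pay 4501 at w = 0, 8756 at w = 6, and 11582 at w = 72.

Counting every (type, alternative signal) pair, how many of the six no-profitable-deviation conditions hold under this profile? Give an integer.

3

Average (own payoff 8756 − 220×6 = 7436): to w=0 gives 4501 → no gain ✓; to w=72 gives 11582 − 220×72 = -4258 → no gain ✓.
Peach (own payoff 11582 − 119×72 = 3014): to w=0 gives 4501 → profitable ✗; to w=6 gives 8756 − 119×6 = 8042 → profitable ✗.
Lemon (own payoff 4501): to w=6 gives 8756 − 369×6 = 6542 → profitable ✗; to w=72 gives 11582 − 369×72 = -14986 → no gain ✓.
3 of the 6 constraints hold; not an equilibrium.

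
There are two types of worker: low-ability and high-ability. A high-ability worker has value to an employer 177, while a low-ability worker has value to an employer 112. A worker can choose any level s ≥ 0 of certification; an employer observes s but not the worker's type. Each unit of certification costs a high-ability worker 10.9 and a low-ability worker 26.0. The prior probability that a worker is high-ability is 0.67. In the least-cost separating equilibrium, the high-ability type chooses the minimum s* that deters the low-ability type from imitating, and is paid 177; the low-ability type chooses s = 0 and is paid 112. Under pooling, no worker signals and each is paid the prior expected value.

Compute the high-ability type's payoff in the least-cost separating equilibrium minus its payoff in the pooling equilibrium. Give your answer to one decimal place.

Least-cost separating signal: s* solves 112 = 177 − 26.0·s*, so s* = (177 − 112)/26.0 = 2.5.
High-ability type's separating payoff: 177 − 10.9 × s* = 177 − 10.9 × (177 − 112)/26.0 = 177 − 708.5/26.0 = 149.75.
Pooling payoff: 0.67 × 177 + 0.33 × 112 = 155.55.
Difference: 149.75 − 155.55 = -5.8.
The high-ability type would prefer the pooling outcome.

-5.8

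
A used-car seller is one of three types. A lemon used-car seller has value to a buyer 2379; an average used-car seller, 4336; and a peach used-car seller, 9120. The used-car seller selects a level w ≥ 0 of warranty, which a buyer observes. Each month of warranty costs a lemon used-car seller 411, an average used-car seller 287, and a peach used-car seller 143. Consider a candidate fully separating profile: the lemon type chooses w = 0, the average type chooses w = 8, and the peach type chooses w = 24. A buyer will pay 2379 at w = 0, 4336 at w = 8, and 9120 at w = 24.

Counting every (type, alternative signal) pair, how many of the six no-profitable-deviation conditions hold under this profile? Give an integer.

Average (own payoff 4336 − 287×8 = 2040): to w=0 gives 2379 → profitable ✗; to w=24 gives 9120 − 287×24 = 2232 → profitable ✗.
Peach (own payoff 9120 − 143×24 = 5688): to w=0 gives 2379 → no gain ✓; to w=8 gives 4336 − 143×8 = 3192 → no gain ✓.
Lemon (own payoff 2379): to w=8 gives 4336 − 411×8 = 1048 → no gain ✓; to w=24 gives 9120 − 411×24 = -744 → no gain ✓.
4 of the 6 constraints hold; not an equilibrium.

4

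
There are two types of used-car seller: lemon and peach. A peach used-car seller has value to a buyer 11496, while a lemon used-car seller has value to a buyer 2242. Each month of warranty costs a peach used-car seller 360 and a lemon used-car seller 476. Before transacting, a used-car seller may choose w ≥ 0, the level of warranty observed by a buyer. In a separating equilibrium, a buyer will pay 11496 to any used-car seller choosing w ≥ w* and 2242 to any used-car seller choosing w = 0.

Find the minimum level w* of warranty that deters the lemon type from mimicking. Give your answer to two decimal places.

A lemon used-car seller choosing w = 0 receives 2242.
Imitating at w* instead would pay 11496 at cost 476·w*, netting 11496 − 476·w*.
Indifference: 2242 = 11496 − 476·w*, so w* = (11496 − 2242) / 476 ≈ 19.44.
This is the lemon type's binding incentive-compatibility constraint; any w ≥ 19.44 sustains separation on that side.

19.44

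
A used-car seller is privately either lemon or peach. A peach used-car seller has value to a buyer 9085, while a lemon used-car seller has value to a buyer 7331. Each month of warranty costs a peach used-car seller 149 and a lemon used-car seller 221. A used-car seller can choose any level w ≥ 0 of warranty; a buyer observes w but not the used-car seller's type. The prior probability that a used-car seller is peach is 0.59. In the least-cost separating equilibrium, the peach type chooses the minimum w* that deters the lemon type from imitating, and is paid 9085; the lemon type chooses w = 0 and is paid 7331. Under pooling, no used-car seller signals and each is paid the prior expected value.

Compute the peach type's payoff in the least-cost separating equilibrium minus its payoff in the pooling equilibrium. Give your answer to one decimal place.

-463.4

Least-cost separating signal: w* solves 7331 = 9085 − 221·w*, so w* = (9085 − 7331)/221 ≈ 7.9367.
Peach type's separating payoff: 9085 − 149 × w* = 9085 − 149 × (9085 − 7331)/221 = 9085 − 261346/221 ≈ 7902.439.
Pooling payoff: 0.59 × 9085 + 0.41 × 7331 = 8365.86.
Difference: 7902.439 − 8365.86 = -463.421, i.e. -463.4 to one decimal place.
The peach type would prefer the pooling outcome.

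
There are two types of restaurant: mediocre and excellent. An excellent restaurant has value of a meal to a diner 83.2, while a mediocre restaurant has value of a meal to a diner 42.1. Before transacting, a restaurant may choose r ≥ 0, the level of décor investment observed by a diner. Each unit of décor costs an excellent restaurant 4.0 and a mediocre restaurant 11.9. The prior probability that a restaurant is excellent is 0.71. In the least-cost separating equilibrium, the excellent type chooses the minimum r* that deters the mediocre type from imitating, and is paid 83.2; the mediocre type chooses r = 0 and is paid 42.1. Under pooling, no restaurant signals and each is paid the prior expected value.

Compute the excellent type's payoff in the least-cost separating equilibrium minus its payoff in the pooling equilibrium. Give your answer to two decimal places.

Least-cost separating signal: r* solves 42.1 = 83.2 − 11.9·r*, so r* = (83.2 − 42.1)/11.9 ≈ 3.4538.
Excellent type's separating payoff: 83.2 − 4.0 × r* = 83.2 − 4.0 × (83.2 − 42.1)/11.9 = 83.2 − 164.4/11.9 ≈ 69.3849.
Pooling payoff: 0.71 × 83.2 + 0.29 × 42.1 = 71.281.
Difference: 69.3849 − 71.281 = -1.8961, i.e. -1.90 to two decimal places.
The excellent type would prefer the pooling outcome.

-1.90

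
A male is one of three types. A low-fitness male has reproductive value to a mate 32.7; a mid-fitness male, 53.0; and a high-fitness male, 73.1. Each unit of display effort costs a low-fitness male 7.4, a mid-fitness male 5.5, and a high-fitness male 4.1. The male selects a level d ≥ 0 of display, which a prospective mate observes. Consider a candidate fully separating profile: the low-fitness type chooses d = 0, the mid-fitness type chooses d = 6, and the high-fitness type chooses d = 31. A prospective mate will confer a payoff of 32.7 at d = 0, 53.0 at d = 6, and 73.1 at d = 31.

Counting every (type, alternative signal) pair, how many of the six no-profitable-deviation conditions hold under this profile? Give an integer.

Mid-fitness (own payoff 53.0 − 5.5×6 = 20): to d=0 gives 32.7 → profitable ✗; to d=31 gives 73.1 − 5.5×31 = -97.4 → no gain ✓.
High-fitness (own payoff 73.1 − 4.1×31 = -54): to d=0 gives 32.7 → profitable ✗; to d=6 gives 53.0 − 4.1×6 = 28.4 → profitable ✗.
Low-fitness (own payoff 32.7): to d=6 gives 53.0 − 7.4×6 = 8.6 → no gain ✓; to d=31 gives 73.1 − 7.4×31 = -156.3 → no gain ✓.
3 of the 6 constraints hold; not an equilibrium.

3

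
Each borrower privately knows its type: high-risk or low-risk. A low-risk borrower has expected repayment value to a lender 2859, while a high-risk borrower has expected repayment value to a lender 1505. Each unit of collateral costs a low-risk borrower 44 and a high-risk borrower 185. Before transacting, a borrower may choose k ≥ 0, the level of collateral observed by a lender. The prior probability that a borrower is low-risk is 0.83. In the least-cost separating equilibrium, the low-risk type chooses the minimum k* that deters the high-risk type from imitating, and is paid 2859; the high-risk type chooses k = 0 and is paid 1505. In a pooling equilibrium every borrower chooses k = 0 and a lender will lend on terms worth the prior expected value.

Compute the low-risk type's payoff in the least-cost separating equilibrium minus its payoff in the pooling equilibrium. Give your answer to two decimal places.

Least-cost separating signal: k* solves 1505 = 2859 − 185·k*, so k* = (2859 − 1505)/185 ≈ 7.3189.
Low-risk type's separating payoff: 2859 − 44 × k* = 2859 − 44 × (2859 − 1505)/185 = 2859 − 59576/185 ≈ 2536.9676.
Pooling payoff: 0.83 × 2859 + 0.17 × 1505 = 2628.82.
Difference: 2536.9676 − 2628.82 = -91.8524, i.e. -91.85 to two decimal places.
The low-risk type would prefer the pooling outcome.

-91.85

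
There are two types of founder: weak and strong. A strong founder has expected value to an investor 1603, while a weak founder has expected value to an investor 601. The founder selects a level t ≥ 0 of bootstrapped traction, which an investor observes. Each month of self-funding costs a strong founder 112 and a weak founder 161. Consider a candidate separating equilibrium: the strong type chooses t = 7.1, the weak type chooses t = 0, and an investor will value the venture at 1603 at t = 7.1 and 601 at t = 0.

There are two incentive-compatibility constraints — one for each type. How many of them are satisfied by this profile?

2

Weak type: stay at 0 → 601; mimic → 1603 − 161 × 7.1 = 459.9. IC holds (601 ≥ 459.9).
Strong type: signal → 1603 − 112 × 7.1 = 807.8; deviate to 0 → 601. IC holds (807.8 ≥ 601).
2 of 2 constraints hold, so this is a separating equilibrium.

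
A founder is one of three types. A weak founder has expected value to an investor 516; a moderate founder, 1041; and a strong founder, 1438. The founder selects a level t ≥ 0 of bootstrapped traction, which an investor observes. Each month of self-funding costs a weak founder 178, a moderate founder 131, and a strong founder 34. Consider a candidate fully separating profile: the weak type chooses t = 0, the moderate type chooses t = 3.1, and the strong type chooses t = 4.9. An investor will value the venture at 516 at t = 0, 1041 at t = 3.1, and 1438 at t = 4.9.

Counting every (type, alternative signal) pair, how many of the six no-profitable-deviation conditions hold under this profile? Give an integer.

4

Moderate (own payoff 1041 − 131×3.1 = 634.9): to t=0 gives 516 → no gain ✓; to t=4.9 gives 1438 − 131×4.9 = 796.1 → profitable ✗.
Weak (own payoff 516): to t=3.1 gives 1041 − 178×3.1 = 489.2 → no gain ✓; to t=4.9 gives 1438 − 178×4.9 = 565.8 → profitable ✗.
Strong (own payoff 1438 − 34×4.9 = 1271.4): to t=0 gives 516 → no gain ✓; to t=3.1 gives 1041 − 34×3.1 = 935.6 → no gain ✓.
4 of the 6 constraints hold; not an equilibrium.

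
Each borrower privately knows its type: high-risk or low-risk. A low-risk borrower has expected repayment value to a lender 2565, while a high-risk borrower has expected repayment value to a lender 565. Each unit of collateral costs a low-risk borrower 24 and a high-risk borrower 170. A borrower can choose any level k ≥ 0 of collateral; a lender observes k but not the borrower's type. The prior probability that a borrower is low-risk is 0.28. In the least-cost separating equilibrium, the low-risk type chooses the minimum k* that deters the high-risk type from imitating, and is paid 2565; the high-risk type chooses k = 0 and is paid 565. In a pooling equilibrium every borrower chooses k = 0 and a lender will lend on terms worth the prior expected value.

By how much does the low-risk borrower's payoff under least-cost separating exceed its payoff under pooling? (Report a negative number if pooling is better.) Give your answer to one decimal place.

1157.6

Least-cost separating signal: k* solves 565 = 2565 − 170·k*, so k* = (2565 − 565)/170 ≈ 11.7647.
Low-risk type's separating payoff: 2565 − 24 × k* = 2565 − 24 × (2565 − 565)/170 = 2565 − 48000/170 ≈ 2282.647.
Pooling payoff: 0.28 × 2565 + 0.72 × 565 = 1125.
Difference: 2282.647 − 1125 = 1157.647, i.e. 1157.6 to one decimal place.
The low-risk type prefers to separate.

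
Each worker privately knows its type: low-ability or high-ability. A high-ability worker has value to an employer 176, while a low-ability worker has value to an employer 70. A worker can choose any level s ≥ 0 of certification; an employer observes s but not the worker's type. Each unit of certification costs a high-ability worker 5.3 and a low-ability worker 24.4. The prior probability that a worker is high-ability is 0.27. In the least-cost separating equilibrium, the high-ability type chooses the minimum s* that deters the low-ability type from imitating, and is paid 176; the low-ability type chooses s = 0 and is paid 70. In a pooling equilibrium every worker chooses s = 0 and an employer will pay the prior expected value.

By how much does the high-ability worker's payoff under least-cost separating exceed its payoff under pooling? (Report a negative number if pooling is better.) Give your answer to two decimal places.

54.36

Least-cost separating signal: s* solves 70 = 176 − 24.4·s*, so s* = (176 − 70)/24.4 ≈ 4.3443.
High-ability type's separating payoff: 176 − 5.3 × s* = 176 − 5.3 × (176 − 70)/24.4 = 176 − 561.8/24.4 ≈ 152.9754.
Pooling payoff: 0.27 × 176 + 0.73 × 70 = 98.62.
Difference: 152.9754 − 98.62 = 54.3554, i.e. 54.36 to two decimal places.
The high-ability type prefers to separate.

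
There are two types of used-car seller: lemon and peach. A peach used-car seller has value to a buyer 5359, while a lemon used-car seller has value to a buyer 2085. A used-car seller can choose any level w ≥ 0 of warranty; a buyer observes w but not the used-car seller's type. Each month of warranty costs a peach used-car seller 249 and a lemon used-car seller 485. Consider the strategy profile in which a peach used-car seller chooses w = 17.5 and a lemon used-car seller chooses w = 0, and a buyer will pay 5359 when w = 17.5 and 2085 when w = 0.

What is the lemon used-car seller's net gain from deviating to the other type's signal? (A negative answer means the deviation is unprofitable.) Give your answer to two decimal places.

Playing w = 0 the lemon used-car seller receives 2085.
Deviating to w = 17.5 brings payment 5359 at cost 485 × 17.5 = 8487.5, netting -3128.5.
Gain from deviating: -3128.5 − 2085 = -5213.50.
The gain is negative, so the lemon type's incentive-compatibility constraint is satisfied.

-5213.50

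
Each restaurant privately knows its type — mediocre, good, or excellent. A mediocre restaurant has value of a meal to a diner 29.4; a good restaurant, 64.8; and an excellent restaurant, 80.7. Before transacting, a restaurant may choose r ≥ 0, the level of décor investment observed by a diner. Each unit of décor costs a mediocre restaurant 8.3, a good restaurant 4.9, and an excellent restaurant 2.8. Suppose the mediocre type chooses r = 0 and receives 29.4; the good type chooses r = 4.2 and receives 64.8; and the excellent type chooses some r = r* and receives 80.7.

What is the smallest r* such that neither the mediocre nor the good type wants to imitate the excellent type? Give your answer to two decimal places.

7.44

Mediocre type (on-path payoff 29.4) won't mimic when 29.4 ≥ 80.7 − 8.3·r*, i.e. r* ≥ 6.18.
Good type (on-path payoff 64.8 − 4.9×4.2 = 44.22) won't mimic when 44.22 ≥ 80.7 − 4.9·r*, i.e. r* ≥ 7.44.
Both must hold, so r* = max(6.18, 7.44) = 7.44. The good type's constraint binds.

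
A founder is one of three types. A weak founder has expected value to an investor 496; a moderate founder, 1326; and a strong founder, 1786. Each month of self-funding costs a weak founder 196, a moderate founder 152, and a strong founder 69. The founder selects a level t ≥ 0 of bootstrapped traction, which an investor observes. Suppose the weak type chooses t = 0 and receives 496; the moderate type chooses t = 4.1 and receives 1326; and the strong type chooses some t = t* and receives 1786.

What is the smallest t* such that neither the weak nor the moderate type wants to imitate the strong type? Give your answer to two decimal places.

Moderate type (on-path payoff 1326 − 152×4.1 = 702.8) won't mimic when 702.8 ≥ 1786 − 152·t*, i.e. t* ≥ 7.13.
Weak type (on-path payoff 496) won't mimic when 496 ≥ 1786 − 196·t*, i.e. t* ≥ 6.58.
Both must hold, so t* = max(6.58, 7.13) = 7.13. The moderate type's constraint binds.

7.13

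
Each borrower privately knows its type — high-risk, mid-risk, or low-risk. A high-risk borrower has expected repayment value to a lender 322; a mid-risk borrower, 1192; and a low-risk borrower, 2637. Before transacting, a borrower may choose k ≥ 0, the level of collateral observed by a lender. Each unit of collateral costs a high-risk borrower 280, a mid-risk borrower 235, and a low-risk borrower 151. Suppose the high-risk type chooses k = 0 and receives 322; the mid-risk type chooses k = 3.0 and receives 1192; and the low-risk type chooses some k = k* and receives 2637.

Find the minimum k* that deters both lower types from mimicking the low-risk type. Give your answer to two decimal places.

9.15

Mid-risk type (on-path payoff 1192 − 235×3.0 = 487) won't mimic when 487 ≥ 2637 − 235·k*, i.e. k* ≥ 9.15.
High-risk type (on-path payoff 322) won't mimic when 322 ≥ 2637 − 280·k*, i.e. k* ≥ 8.27.
Both must hold, so k* = max(8.27, 9.15) = 9.15. The mid-risk type's constraint binds.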